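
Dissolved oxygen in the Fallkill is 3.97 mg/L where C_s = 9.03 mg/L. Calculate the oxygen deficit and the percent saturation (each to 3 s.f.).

D = C_s − C = 9.03 − 3.97 = 5.06 mg/L.
% saturation = 3.97/9.03 × 100 = 44.0 %.

D ≈ 5.06 mg/L; 44.0 % saturation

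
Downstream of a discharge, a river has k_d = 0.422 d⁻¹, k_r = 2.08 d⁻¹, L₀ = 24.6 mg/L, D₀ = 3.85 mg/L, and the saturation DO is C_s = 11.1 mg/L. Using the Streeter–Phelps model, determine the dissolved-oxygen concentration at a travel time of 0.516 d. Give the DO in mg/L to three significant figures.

k_d L₀/(k_r−k_d) = 0.422×24.6/(2.08−0.422) = 10.38/1.658 = 6.261 mg/L.
e^(−k_d t) = e^(−0.422×0.5160) = 0.8043; e^(−k_r t) = e^(−2.08×0.5160) = 0.3419.
D = 6.261 × (0.8043 − 0.3419) + 3.85 × 0.3419 = 2.895 + 1.316 = 4.212 mg/L.
DO = C_s − D = 11.1 − 4.212 = 6.888 mg/L.

DO ≈ 6.89 mg/L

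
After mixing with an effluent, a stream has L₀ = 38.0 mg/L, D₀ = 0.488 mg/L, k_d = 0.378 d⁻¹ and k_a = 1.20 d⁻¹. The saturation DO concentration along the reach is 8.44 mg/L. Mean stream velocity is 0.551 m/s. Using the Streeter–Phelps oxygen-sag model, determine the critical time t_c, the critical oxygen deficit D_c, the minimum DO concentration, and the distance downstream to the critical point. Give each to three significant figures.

t_c = [1/(k_a−k_d)] ln[(k_a/k_d)(1 − D₀(k_a−k_d)/(k_d L₀))]
= [1/(1.20−0.378)] ln[(1.20/0.378)(1 − 0.488×0.8220/(0.378×38.0))]
= (1/0.8220) ln[3.175 × 0.9721] = 1.217 × ln(3.086) = 1.217 × 1.127 = 1.371 d.
L(t_c) = L₀ e^(−k_d t_c) = 38.0 × 0.5956 = 22.63 mg/L, and at the critical point k_a D_c = k_d L, so D_c = (0.378/1.20) × 22.63 = 7.129 mg/L.
Minimum DO = C_s − D_c = 8.44 − 7.129 = 1.311 mg/L.
x_c = v t_c = 0.551 m/s × 1.371 d × 86400 s/d = 65260 m ≈ 65.3 km.

t_c ≈ 1.37 d; D_c ≈ 7.13 mg/L; min DO ≈ 1.31 mg/L; x_c ≈ 65.3 km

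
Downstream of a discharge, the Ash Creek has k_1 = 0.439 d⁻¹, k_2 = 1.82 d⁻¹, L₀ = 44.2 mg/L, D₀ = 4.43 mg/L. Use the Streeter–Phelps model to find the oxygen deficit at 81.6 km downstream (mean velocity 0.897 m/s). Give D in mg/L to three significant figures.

Travel time t = x/v = 81.6 km / (0.897 m/s) = 81600 m / 0.897 m/s = 90970 s = 1.053 d.
k_1 L₀/(k_2−k_1) = 0.439×44.2/(1.82−0.439) = 19.40/1.381 = 14.05 mg/L.
e^(−k_1 t) = e^(−0.439×1.053) = 0.6299; e^(−k_2 t) = e^(−1.82×1.053) = 0.1472.
D = 14.05 × (0.6299 − 0.1472) + 4.43 × 0.1472 = 6.783 + 0.6519 = 7.434 mg/L.

D ≈ 7.43 mg/L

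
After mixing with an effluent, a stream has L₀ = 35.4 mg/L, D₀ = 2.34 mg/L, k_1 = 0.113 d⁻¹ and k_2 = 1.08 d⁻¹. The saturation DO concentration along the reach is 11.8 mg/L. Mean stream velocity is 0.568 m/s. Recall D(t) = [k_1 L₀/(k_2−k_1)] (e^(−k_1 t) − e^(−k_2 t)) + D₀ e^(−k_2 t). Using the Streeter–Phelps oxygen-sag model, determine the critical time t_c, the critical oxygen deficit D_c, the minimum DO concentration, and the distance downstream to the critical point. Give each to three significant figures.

t_c ≈ 1.47 d; D_c ≈ 3.14 mg/L; min DO ≈ 8.66 mg/L; x_c ≈ 72.2 km

With k_2/k_1 = 9.558 and 1 − D₀(k_2−k_1)/(k_1 L₀) = 0.4343,
t_c = ln(9.558 × 0.4343) / (1.08 − 0.113) = ln(4.151) / 0.9670 = 1.423/0.9670 = 1.472 d.
D_c = (k_1/k_2) L₀ e^(−k_1 t_c) = (0.113/1.08) × 35.4 × e^(−0.113×1.472) = 0.1046 × 35.4 × 0.8468 = 3.136 mg/L.
Minimum DO = C_s − D_c = 11.8 − 3.136 = 8.664 mg/L.
x_c = v t_c = 0.568 m/s × 1.472 d × 86400 s/d = 72240 m ≈ 72.2 km.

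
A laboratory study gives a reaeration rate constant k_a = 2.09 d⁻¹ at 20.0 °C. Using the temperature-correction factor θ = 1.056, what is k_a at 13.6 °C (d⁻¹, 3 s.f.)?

k_a(T₂) = k_a(T₁) · θ^(T₂−T₁) = 2.09 × 1.056^(13.6−20.0)
= 2.09 × 1.056^-6.40 = 2.09 × 0.7056 = 1.475 d⁻¹.

k_a ≈ 1.47 d⁻¹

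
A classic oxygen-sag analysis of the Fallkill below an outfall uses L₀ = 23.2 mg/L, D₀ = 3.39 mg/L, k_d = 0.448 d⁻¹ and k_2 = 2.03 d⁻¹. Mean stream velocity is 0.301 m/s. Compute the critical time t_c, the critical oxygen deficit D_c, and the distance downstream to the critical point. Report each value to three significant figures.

At the critical point dD/dt = 0, so k_d L₀ e^(−k_d t) = k_2 D. Substituting D(t) from the Streeter–Phelps equation and solving for t gives
t_c = ln[(k_2/k_d)(1 − D₀(k_2−k_d)/(k_d L₀))] / (k_2−k_d).
Here k_2−k_d = 1.582 d⁻¹ and 1 − D₀(k_2−k_d)/(k_d L₀) = 1 − 3.39×1.582/(0.448×23.2) = 0.4840, so
t_c = ln(4.531 × 0.4840) / 1.582 = 0.7854 / 1.582 = 0.4964 d.
L(t_c) = L₀ e^(−k_d t_c) = 23.2 × 0.8006 = 18.57 mg/L, and at the critical point k_2 D_c = k_d L, so D_c = (0.448/2.03) × 18.57 = 4.099 mg/L.
x_c = v t_c = 0.301 m/s × 0.4964 d × 86400 s/d = 12910 m ≈ 12.9 km.

t_c ≈ 0.496 d; D_c ≈ 4.10 mg/L; x_c ≈ 12.9 km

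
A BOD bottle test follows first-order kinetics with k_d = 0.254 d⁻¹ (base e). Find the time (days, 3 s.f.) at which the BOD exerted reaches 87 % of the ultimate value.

y/L₀ = 1 − e^(−k_d t) = 0.87 ⇒ e^(−k_d t) = 0.130
t = −ln(0.130) / 0.254 = 2.040 / 0.254 = 8.032 d.

t ≈ 8.03 d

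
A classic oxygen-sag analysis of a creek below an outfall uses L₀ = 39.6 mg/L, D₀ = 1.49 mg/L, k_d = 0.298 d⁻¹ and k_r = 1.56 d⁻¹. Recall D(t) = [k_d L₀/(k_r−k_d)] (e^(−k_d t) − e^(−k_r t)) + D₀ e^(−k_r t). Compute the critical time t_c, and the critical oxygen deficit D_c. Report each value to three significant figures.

t_c ≈ 1.17 d; D_c ≈ 5.33 mg/L

With k_r/k_d = 5.235 and 1 − D₀(k_r−k_d)/(k_d L₀) = 0.8407,
t_c = ln(5.235 × 0.8407) / (1.56 − 0.298) = ln(4.401) / 1.262 = 1.482/1.262 = 1.174 d.
D_c = (k_d/k_r) L₀ e^(−k_d t_c) = (0.298/1.56) × 39.6 × e^(−0.298×1.174) = 0.1910 × 39.6 × 0.7048 = 5.331 mg/L.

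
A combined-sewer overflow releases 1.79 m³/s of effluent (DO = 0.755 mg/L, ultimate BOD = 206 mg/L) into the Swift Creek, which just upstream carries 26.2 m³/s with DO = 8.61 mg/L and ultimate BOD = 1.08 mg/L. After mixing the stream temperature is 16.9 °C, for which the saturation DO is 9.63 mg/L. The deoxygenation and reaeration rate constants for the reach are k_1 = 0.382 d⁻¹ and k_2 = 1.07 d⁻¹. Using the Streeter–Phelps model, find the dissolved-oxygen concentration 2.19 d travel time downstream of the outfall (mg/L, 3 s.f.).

Mixed DO = (26.2×8.61 + 1.79×0.755)/(26.2+1.79) = 226.9/27.99 = 8.108 mg/L.
Mixed L₀ = (26.2×1.08 + 1.79×206)/(27.99) = 397.0/27.99 = 14.18 mg/L.
Initial deficit D₀ = C_s − DO₀ = 9.63 − 8.108 = 1.522 mg/L.
D(2.19) = [0.382×14.18/(1.07−0.382)](e^(−0.382×2.19) − e^(−1.07×2.19)) + 1.522 e^(−1.07×2.19)
= 7.876 × (0.4332 − 0.09601) + 1.522 × 0.09601 = 2.802 mg/L.
DO = 9.63 − 2.802 = 6.828 mg/L.

DO ≈ 6.83 mg/L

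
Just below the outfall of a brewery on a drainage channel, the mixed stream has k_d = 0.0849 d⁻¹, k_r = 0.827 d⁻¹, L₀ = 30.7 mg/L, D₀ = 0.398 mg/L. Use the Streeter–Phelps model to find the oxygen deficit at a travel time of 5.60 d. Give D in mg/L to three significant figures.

k_d L₀/(k_r−k_d) = 0.0849×30.7/(0.827−0.0849) = 2.606/0.7421 = 3.512 mg/L.
e^(−k_d t) = e^(−0.0849×5.600) = 0.6216; e^(−k_r t) = e^(−0.827×5.600) = 0.009743.
D = 3.512 × (0.6216 − 0.009743) + 0.398 × 0.009743 = 2.149 + 0.003878 = 2.153 mg/L.

D ≈ 2.15 mg/L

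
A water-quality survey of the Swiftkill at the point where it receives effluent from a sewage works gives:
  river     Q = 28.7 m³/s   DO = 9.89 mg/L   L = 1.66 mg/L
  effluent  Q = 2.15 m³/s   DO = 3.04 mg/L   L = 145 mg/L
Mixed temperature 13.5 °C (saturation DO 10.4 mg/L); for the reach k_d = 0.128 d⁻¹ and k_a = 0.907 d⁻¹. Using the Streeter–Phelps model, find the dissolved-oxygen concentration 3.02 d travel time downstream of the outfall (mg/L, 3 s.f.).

Mixed DO = (28.7×9.89 + 2.15×3.04)/(28.7+2.15) = 290.4/30.85 = 9.413 mg/L.
Mixed L₀ = (28.7×1.66 + 2.15×145)/(30.85) = 359.4/30.85 = 11.65 mg/L.
Initial deficit D₀ = C_s − DO₀ = 10.4 − 9.413 = 0.9874 mg/L.
D(3.02) = [0.128×11.65/(0.907−0.128)](e^(−0.128×3.02) − e^(−0.907×3.02)) + 0.9874 e^(−0.907×3.02)
= 1.914 × (0.6794 − 0.06463) + 0.9874 × 0.06463 = 1.241 mg/L.
DO = 10.4 − 1.241 = 9.159 mg/L.

DO ≈ 9.16 mg/L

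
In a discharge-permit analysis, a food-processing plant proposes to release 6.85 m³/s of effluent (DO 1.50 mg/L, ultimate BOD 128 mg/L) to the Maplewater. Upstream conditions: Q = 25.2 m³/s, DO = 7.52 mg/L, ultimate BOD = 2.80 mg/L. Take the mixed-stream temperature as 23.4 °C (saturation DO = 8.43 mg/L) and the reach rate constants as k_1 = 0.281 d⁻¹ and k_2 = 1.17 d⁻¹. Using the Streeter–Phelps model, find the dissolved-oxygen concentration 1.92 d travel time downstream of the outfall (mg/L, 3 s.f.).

DO ≈ 3.74 mg/L

Mixed DO = (25.2×7.52 + 6.85×1.50)/(25.2+6.85) = 199.8/32.05 = 6.233 mg/L.
Mixed L₀ = (25.2×2.80 + 6.85×128)/(32.05) = 947.4/32.05 = 29.56 mg/L.
Initial deficit D₀ = C_s − DO₀ = 8.43 − 6.233 = 2.197 mg/L.
D(1.92) = [0.281×29.56/(1.17−0.281)](e^(−0.281×1.92) − e^(−1.17×1.92)) + 2.197 e^(−1.17×1.92)
= 9.343 × (0.5830 − 0.1058) + 2.197 × 0.1058 = 4.691 mg/L.
DO = 8.43 − 4.691 = 3.739 mg/L.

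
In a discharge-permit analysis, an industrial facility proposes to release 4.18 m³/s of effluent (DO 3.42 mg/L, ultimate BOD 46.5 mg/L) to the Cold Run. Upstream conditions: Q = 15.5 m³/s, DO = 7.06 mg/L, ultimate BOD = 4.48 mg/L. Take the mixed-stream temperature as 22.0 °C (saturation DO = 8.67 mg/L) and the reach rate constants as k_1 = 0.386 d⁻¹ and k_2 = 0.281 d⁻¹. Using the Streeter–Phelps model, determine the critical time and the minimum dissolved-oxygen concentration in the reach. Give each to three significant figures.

Mixed DO = (15.5×7.06 + 4.18×3.42)/(15.5+4.18) = 123.7/19.68 = 6.287 mg/L.
Mixed L₀ = (15.5×4.48 + 4.18×46.5)/(19.68) = 263.8/19.68 = 13.40 mg/L.
Initial deficit D₀ = C_s − DO₀ = 8.67 − 6.287 = 2.383 mg/L.
t_c = (1/-0.1050) ln[(0.281/0.386)(1 − 2.383×-0.1050/(0.386×13.40))] = -9.524 × ln(0.7632) = 2.574 d.
D_c = (0.386/0.281) × 13.40 × e^(−0.386×2.574) = 1.374 × 13.40 × 0.3703 = 6.818 mg/L.
Minimum DO = 8.67 − 6.818 = 1.852 mg/L.

t_c ≈ 2.57 d; minimum DO ≈ 1.85 mg/L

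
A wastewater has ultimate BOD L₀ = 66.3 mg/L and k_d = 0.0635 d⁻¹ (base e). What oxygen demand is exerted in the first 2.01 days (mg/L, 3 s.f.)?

y_t = L₀(1 − e^(−k_d t)) = 66.3 × (1 − e^(−0.0635×2.01))
= 66.3 × (1 − 0.8802) = 66.3 × 0.1198 = 7.944 mg/L.

y ≈ 7.94 mg/L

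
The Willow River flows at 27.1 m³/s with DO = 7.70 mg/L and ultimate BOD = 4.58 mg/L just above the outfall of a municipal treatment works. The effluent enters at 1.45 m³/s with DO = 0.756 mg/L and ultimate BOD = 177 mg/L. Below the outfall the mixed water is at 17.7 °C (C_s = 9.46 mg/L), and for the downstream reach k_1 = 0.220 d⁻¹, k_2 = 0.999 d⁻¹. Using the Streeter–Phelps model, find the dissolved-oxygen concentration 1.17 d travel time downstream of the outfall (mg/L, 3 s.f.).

Mixed DO = (27.1×7.70 + 1.45×0.756)/(27.1+1.45) = 209.8/28.55 = 7.347 mg/L.
Mixed L₀ = (27.1×4.58 + 1.45×177)/(28.55) = 380.8/28.55 = 13.34 mg/L.
Initial deficit D₀ = C_s − DO₀ = 9.46 − 7.347 = 2.113 mg/L.
D(1.17) = [0.220×13.34/(0.999−0.220)](e^(−0.220×1.17) − e^(−0.999×1.17)) + 2.113 e^(−0.999×1.17)
= 3.767 × (0.7731 − 0.3107) + 2.113 × 0.3107 = 2.398 mg/L.
DO = 9.46 − 2.398 = 7.062 mg/L.

DO ≈ 7.06 mg/L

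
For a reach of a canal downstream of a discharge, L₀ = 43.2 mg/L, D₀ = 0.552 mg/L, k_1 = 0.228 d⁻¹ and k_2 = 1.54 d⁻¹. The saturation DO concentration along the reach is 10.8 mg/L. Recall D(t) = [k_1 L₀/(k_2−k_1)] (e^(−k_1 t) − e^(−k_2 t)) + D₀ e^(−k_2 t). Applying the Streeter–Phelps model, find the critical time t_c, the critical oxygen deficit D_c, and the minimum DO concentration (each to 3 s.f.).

t_c = [1/(k_2−k_1)] ln[(k_2/k_1)(1 − D₀(k_2−k_1)/(k_1 L₀))]
= [1/(1.54−0.228)] ln[(1.54/0.228)(1 − 0.552×1.312/(0.228×43.2))]
= (1/1.312) ln[6.754 × 0.9265] = 0.7622 × ln(6.258) = 0.7622 × 1.834 = 1.398 d.
D_c = (k_1/k_2) L₀ e^(−k_1 t_c) = (0.228/1.54) × 43.2 × e^(−0.228×1.398) = 0.1481 × 43.2 × 0.7271 = 4.650 mg/L.
Minimum DO = C_s − D_c = 10.8 − 4.650 = 6.150 mg/L.

t_c ≈ 1.40 d; D_c ≈ 4.65 mg/L; min DO ≈ 6.15 mg/L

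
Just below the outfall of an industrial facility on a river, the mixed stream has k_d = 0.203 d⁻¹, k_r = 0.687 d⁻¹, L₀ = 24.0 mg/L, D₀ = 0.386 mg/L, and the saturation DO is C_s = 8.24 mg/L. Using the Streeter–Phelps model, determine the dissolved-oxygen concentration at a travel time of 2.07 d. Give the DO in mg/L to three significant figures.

DO ≈ 3.96 mg/L

k_d L₀/(k_r−k_d) = 0.203×24.0/(0.687−0.203) = 4.872/0.4840 = 10.07 mg/L.
e^(−k_d t) = e^(−0.203×2.070) = 0.6569; e^(−k_r t) = e^(−0.687×2.070) = 0.2412.
D = 10.07 × (0.6569 − 0.2412) + 0.386 × 0.2412 = 4.184 + 0.09311 = 4.278 mg/L.
DO = C_s − D = 8.24 − 4.278 = 3.962 mg/L.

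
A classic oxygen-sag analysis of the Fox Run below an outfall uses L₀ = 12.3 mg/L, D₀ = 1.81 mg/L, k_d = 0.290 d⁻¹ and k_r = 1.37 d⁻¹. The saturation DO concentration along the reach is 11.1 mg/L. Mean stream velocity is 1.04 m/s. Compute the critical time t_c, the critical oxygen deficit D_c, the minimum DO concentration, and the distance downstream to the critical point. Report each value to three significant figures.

At the critical point dD/dt = 0, so k_d L₀ e^(−k_d t) = k_r D. Substituting D(t) from the Streeter–Phelps equation and solving for t gives
t_c = ln[(k_r/k_d)(1 − D₀(k_r−k_d)/(k_d L₀))] / (k_r−k_d).
Here k_r−k_d = 1.080 d⁻¹ and 1 − D₀(k_r−k_d)/(k_d L₀) = 1 − 1.81×1.080/(0.290×12.3) = 0.4520, so
t_c = ln(4.724 × 0.4520) / 1.080 = 0.7586 / 1.080 = 0.7024 d.
L(t_c) = L₀ e^(−k_d t_c) = 12.3 × 0.8157 = 10.03 mg/L, and at the critical point k_r D_c = k_d L, so D_c = (0.290/1.37) × 10.03 = 2.124 mg/L.
Minimum DO = C_s − D_c = 11.1 − 2.124 = 8.976 mg/L.
x_c = v t_c = 1.04 m/s × 0.7024 d × 86400 s/d = 63110 m ≈ 63.1 km.

t_c ≈ 0.702 d; D_c ≈ 2.12 mg/L; min DO ≈ 8.98 mg/L; x_c ≈ 63.1 km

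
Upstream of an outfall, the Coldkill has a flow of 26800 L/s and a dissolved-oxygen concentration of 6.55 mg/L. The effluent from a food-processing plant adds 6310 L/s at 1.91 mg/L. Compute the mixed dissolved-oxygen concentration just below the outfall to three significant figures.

5.67 mg/L

Flow-weighted mixing: C = (Q_r C_r + Q_w C_w)/(Q_r + Q_w)
= (26800×6.55 + 6310×1.91)/(26800 + 6310) = 187600/33110 = 5.666 mg/L.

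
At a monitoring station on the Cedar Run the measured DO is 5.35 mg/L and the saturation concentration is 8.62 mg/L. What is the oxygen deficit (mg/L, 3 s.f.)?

D ≈ 3.27 mg/L

D = C_s − C = 8.62 − 5.35 = 3.27 mg/L.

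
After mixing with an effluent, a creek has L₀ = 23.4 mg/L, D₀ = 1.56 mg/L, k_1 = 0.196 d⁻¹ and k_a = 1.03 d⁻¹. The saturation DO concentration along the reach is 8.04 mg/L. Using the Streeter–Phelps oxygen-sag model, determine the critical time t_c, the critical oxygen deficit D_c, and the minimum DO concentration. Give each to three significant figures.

t_c ≈ 1.59 d; D_c ≈ 3.26 mg/L; min DO ≈ 4.78 mg/L

t_c = [1/(k_a−k_1)] ln[(k_a/k_1)(1 − D₀(k_a−k_1)/(k_1 L₀))]
= [1/(1.03−0.196)] ln[(1.03/0.196)(1 − 1.56×0.8340/(0.196×23.4))]
= (1/0.8340) ln[5.255 × 0.7163] = 1.199 × ln(3.764) = 1.199 × 1.326 = 1.589 d.
D_c = (k_1/k_a) L₀ e^(−k_1 t_c) = (0.196/1.03) × 23.4 × e^(−0.196×1.589) = 0.1903 × 23.4 × 0.7323 = 3.261 mg/L.
Minimum DO = C_s − D_c = 8.04 − 3.261 = 4.779 mg/L.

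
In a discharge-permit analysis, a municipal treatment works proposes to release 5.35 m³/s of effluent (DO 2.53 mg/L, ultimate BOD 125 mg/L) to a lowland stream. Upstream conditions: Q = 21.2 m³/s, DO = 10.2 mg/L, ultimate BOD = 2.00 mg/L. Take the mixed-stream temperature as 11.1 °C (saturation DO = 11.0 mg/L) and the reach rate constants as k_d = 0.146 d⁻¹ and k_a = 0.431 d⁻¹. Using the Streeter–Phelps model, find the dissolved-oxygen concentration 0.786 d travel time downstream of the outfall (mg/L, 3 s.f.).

DO ≈ 6.87 mg/L

Mixed DO = (21.2×10.2 + 5.35×2.53)/(21.2+5.35) = 229.8/26.55 = 8.654 mg/L.
Mixed L₀ = (21.2×2.00 + 5.35×125)/(26.55) = 711.1/26.55 = 26.79 mg/L.
Initial deficit D₀ = C_s − DO₀ = 11.0 − 8.654 = 2.346 mg/L.
D(0.786) = [0.146×26.79/(0.431−0.146)](e^(−0.146×0.786) − e^(−0.431×0.786)) + 2.346 e^(−0.431×0.786)
= 13.72 × (0.8916 − 0.7126) + 2.346 × 0.7126 = 4.127 mg/L.
DO = 11.0 − 4.127 = 6.873 mg/L.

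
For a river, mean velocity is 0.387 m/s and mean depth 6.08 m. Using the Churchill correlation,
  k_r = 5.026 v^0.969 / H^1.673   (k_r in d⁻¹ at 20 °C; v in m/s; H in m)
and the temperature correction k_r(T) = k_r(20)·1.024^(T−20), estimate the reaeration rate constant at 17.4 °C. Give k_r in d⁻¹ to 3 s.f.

k_r ≈ 0.0919 d⁻¹

k_r(20) = 5.026 × 0.387^0.969 / 6.08^1.673 = 5.026 × 0.3986 / 20.49 = 0.09778 d⁻¹.
k_r(17.4) = 0.09778 × 1.024^(17.4−20) = 0.09778 × 0.9402 = 0.09193 d⁻¹.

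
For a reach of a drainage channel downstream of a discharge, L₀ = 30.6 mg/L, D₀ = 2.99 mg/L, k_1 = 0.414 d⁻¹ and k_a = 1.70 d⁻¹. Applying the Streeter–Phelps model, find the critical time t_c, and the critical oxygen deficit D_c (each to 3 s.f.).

With k_a/k_1 = 4.106 and 1 − D₀(k_a−k_1)/(k_1 L₀) = 0.6965,
t_c = ln(4.106 × 0.6965) / (1.70 − 0.414) = ln(2.860) / 1.286 = 1.051/1.286 = 0.8171 d.
L(t_c) = L₀ e^(−k_1 t_c) = 30.6 × 0.7130 = 21.82 mg/L, and at the critical point k_a D_c = k_1 L, so D_c = (0.414/1.70) × 21.82 = 5.313 mg/L.

t_c ≈ 0.817 d; D_c ≈ 5.31 mg/L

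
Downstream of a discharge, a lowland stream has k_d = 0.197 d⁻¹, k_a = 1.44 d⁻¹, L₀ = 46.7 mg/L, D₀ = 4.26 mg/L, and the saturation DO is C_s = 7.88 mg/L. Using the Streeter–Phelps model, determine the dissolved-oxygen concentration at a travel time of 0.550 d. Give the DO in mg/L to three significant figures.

DO ≈ 2.66 mg/L

k_d L₀/(k_a−k_d) = 0.197×46.7/(1.44−0.197) = 9.200/1.243 = 7.401 mg/L.
e^(−k_d t) = e^(−0.197×0.5500) = 0.8973; e^(−k_a t) = e^(−1.44×0.5500) = 0.4529.
D = 7.401 × (0.8973 − 0.4529) + 4.26 × 0.4529 = 3.289 + 1.930 = 5.219 mg/L.
DO = C_s − D = 7.88 − 5.219 = 2.661 mg/L.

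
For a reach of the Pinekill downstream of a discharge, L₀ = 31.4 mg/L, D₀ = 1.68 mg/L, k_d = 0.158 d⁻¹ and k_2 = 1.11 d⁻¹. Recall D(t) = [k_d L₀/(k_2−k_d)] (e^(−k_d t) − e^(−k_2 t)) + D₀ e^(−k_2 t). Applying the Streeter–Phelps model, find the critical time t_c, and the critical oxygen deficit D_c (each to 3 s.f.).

t_c = [1/(k_2−k_d)] ln[(k_2/k_d)(1 − D₀(k_2−k_d)/(k_d L₀))]
= [1/(1.11−0.158)] ln[(1.11/0.158)(1 − 1.68×0.9520/(0.158×31.4))]
= (1/0.9520) ln[7.025 × 0.6776] = 1.050 × ln(4.761) = 1.050 × 1.560 = 1.639 d.
D_c = (k_d/k_2) L₀ e^(−k_d t_c) = (0.158/1.11) × 31.4 × e^(−0.158×1.639) = 0.1423 × 31.4 × 0.7718 = 3.450 mg/L.

t_c ≈ 1.64 d; D_c ≈ 3.45 mg/L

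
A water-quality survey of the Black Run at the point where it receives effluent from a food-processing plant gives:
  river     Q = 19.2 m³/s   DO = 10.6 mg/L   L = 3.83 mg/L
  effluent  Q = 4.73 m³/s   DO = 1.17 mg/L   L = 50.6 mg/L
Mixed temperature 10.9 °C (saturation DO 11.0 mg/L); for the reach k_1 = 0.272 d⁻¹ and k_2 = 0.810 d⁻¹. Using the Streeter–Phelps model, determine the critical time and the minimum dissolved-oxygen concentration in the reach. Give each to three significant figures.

t_c ≈ 1.25 d; minimum DO ≈ 7.87 mg/L

Mixed DO = (19.2×10.6 + 4.73×1.17)/(19.2+4.73) = 209.1/23.93 = 8.736 mg/L.
Mixed L₀ = (19.2×3.83 + 4.73×50.6)/(23.93) = 312.9/23.93 = 13.07 mg/L.
Initial deficit D₀ = C_s − DO₀ = 11.0 − 8.736 = 2.264 mg/L.
t_c = (1/0.5380) ln[(0.810/0.272)(1 − 2.264×0.5380/(0.272×13.07))] = 1.859 × ln(1.958) = 1.249 d.
D_c = (0.272/0.810) × 13.07 × e^(−0.272×1.249) = 0.3358 × 13.07 × 0.7120 = 3.126 mg/L.
Minimum DO = 11.0 − 3.126 = 7.874 mg/L.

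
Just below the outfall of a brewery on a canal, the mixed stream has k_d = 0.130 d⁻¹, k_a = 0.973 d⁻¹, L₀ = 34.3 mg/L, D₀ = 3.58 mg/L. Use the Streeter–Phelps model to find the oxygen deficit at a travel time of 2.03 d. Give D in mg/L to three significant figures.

D ≈ 3.83 mg/L

k_d L₀/(k_a−k_d) = 0.130×34.3/(0.973−0.130) = 4.459/0.8430 = 5.289 mg/L.
e^(−k_d t) = e^(−0.130×2.030) = 0.7681; e^(−k_a t) = e^(−0.973×2.030) = 0.1387.
D = 5.289 × (0.7681 − 0.1387) + 3.58 × 0.1387 = 3.329 + 0.4967 = 3.825 mg/L.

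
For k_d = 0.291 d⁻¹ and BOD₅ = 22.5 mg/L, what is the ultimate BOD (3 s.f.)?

BOD₅ = L₀(1 − e^(−5k_d)) ⇒ L₀ = BOD₅ / (1 − e^(−5×0.291))
= 22.5 / (1 − 0.2334) = 22.5 / 0.7666 = 29.35 mg/L.

L₀ ≈ 29.4 mg/L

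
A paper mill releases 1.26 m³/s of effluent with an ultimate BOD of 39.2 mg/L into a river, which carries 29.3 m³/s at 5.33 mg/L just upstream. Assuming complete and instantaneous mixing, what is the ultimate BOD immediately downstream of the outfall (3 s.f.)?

Flow-weighted mixing: C = (Q_r C_r + Q_w C_w)/(Q_r + Q_w)
= (29.3×5.33 + 1.26×39.2)/(29.3 + 1.26) = 205.6/30.56 = 6.726 mg/L.

6.73 mg/L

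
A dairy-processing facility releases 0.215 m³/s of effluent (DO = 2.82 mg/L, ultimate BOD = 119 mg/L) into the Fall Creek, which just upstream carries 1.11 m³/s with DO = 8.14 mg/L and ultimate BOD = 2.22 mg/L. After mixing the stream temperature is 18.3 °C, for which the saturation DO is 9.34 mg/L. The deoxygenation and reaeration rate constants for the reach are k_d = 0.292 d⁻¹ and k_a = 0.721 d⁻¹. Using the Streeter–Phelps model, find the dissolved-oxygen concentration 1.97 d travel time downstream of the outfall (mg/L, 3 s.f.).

Mixed DO = (1.11×8.14 + 0.215×2.82)/(1.11+0.215) = 9.642/1.325 = 7.277 mg/L.
Mixed L₀ = (1.11×2.22 + 0.215×119)/(1.325) = 28.05/1.325 = 21.17 mg/L.
Initial deficit D₀ = C_s − DO₀ = 9.34 − 7.277 = 2.063 mg/L.
D(1.97) = [0.292×21.17/(0.721−0.292)](e^(−0.292×1.97) − e^(−0.721×1.97)) + 2.063 e^(−0.721×1.97)
= 14.41 × (0.5626 − 0.2416) + 2.063 × 0.2416 = 5.123 mg/L.
DO = 9.34 − 5.123 = 4.217 mg/L.

DO ≈ 4.22 mg/L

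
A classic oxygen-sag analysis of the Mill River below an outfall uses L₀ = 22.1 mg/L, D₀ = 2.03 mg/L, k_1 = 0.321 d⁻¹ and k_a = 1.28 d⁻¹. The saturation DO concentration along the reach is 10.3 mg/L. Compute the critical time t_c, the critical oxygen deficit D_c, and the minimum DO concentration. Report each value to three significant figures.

t_c ≈ 1.11 d; D_c ≈ 3.88 mg/L; min DO ≈ 6.42 mg/L

With k_a/k_1 = 3.988 and 1 − D₀(k_a−k_1)/(k_1 L₀) = 0.7256,
t_c = ln(3.988 × 0.7256) / (1.28 − 0.321) = ln(2.893) / 0.9590 = 1.062/0.9590 = 1.108 d.
D_c = (k_1/k_a) L₀ e^(−k_1 t_c) = (0.321/1.28) × 22.1 × e^(−0.321×1.108) = 0.2508 × 22.1 × 0.7007 = 3.884 mg/L.
Minimum DO = C_s − D_c = 10.3 − 3.884 = 6.416 mg/L.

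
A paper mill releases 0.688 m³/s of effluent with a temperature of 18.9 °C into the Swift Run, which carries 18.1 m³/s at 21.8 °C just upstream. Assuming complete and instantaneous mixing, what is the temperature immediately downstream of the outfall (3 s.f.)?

Flow-weighted mixing: C = (Q_r C_r + Q_w C_w)/(Q_r + Q_w)
= (18.1×21.8 + 0.688×18.9)/(18.1 + 0.688) = 407.6/18.79 = 21.69 °C.

21.7 °C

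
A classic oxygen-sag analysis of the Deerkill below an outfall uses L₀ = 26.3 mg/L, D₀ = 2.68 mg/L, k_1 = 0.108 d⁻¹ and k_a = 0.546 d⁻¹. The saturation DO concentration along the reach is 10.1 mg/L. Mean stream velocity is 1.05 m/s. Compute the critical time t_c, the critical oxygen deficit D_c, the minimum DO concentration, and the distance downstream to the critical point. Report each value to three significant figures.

At the critical point dD/dt = 0, so k_1 L₀ e^(−k_1 t) = k_a D. Substituting D(t) from the Streeter–Phelps equation and solving for t gives
t_c = ln[(k_a/k_1)(1 − D₀(k_a−k_1)/(k_1 L₀))] / (k_a−k_1).
Here k_a−k_1 = 0.4380 d⁻¹ and 1 − D₀(k_a−k_1)/(k_1 L₀) = 1 − 2.68×0.4380/(0.108×26.3) = 0.5867, so
t_c = ln(5.056 × 0.5867) / 0.4380 = 1.087 / 0.4380 = 2.482 d.
D_c = (k_1/k_a) L₀ e^(−k_1 t_c) = (0.108/0.546) × 26.3 × e^(−0.108×2.482) = 0.1978 × 26.3 × 0.7648 = 3.979 mg/L.
Minimum DO = C_s − D_c = 10.1 − 3.979 = 6.121 mg/L.
x_c = v t_c = 1.05 m/s × 2.482 d × 86400 s/d = 225200 m ≈ 225 km.

t_c ≈ 2.48 d; D_c ≈ 3.98 mg/L; min DO ≈ 6.12 mg/L; x_c ≈ 225 km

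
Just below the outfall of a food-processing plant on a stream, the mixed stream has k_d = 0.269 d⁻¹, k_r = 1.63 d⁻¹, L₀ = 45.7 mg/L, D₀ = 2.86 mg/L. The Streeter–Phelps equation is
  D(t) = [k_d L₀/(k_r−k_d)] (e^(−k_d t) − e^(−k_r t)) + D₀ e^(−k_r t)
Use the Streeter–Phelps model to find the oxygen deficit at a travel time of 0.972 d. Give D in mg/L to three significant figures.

k_d L₀/(k_r−k_d) = 0.269×45.7/(1.63−0.269) = 12.29/1.361 = 9.033 mg/L.
e^(−k_d t) = e^(−0.269×0.9720) = 0.7699; e^(−k_r t) = e^(−1.63×0.9720) = 0.2051.
D = 9.033 × (0.7699 − 0.2051) + 2.86 × 0.2051 = 5.102 + 0.5865 = 5.688 mg/L.

D ≈ 5.69 mg/L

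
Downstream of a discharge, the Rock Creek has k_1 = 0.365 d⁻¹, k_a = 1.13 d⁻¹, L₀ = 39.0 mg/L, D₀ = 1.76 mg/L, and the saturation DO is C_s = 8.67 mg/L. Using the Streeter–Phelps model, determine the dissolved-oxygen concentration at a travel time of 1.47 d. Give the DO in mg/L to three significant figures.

k_1 L₀/(k_a−k_1) = 0.365×39.0/(1.13−0.365) = 14.23/0.7650 = 18.61 mg/L.
e^(−k_1 t) = e^(−0.365×1.470) = 0.5848; e^(−k_a t) = e^(−1.13×1.470) = 0.1899.
D = 18.61 × (0.5848 − 0.1899) + 1.76 × 0.1899 = 7.347 + 0.3343 = 7.681 mg/L.
DO = C_s − D = 8.67 − 7.681 = 0.9887 mg/L.

DO ≈ 0.989 mg/L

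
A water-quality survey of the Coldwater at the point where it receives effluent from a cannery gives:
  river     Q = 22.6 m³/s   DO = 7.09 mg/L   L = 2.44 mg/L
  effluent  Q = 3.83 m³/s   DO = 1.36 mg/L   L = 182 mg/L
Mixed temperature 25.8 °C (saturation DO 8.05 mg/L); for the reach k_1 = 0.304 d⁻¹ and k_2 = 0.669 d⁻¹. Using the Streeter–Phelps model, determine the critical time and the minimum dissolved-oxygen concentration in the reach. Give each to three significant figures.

Mixed DO = (22.6×7.09 + 3.83×1.36)/(22.6+3.83) = 165.4/26.43 = 6.260 mg/L.
Mixed L₀ = (22.6×2.44 + 3.83×182)/(26.43) = 752.2/26.43 = 28.46 mg/L.
Initial deficit D₀ = C_s − DO₀ = 8.05 − 6.260 = 1.790 mg/L.
t_c = (1/0.3650) ln[(0.669/0.304)(1 − 1.790×0.3650/(0.304×28.46))] = 2.740 × ln(2.034) = 1.946 d.
D_c = (0.304/0.669) × 28.46 × e^(−0.304×1.946) = 0.4544 × 28.46 × 0.5535 = 7.158 mg/L.
Minimum DO = 8.05 − 7.158 = 0.8920 mg/L.

t_c ≈ 1.95 d; minimum DO ≈ 0.892 mg/L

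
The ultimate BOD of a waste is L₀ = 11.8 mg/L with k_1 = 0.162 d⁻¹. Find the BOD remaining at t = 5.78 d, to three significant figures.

L_t = L₀ e^(−k_1 t) = 11.8 × e^(−0.162×5.78) = 11.8 × 0.3921 = 4.626 mg/L.

L ≈ 4.63 mg/L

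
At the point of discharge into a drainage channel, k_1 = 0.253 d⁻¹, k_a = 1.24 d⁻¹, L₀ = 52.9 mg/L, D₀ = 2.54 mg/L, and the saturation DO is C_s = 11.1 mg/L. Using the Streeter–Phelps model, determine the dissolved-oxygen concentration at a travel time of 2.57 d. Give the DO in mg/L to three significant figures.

k_1 L₀/(k_a−k_1) = 0.253×52.9/(1.24−0.253) = 13.38/0.9870 = 13.56 mg/L.
e^(−k_1 t) = e^(−0.253×2.570) = 0.5219; e^(−k_a t) = e^(−1.24×2.570) = 0.04130.
D = 13.56 × (0.5219 − 0.04130) + 2.54 × 0.04130 = 6.517 + 0.1049 = 6.622 mg/L.
DO = C_s − D = 11.1 − 6.622 = 4.478 mg/L.

DO ≈ 4.48 mg/L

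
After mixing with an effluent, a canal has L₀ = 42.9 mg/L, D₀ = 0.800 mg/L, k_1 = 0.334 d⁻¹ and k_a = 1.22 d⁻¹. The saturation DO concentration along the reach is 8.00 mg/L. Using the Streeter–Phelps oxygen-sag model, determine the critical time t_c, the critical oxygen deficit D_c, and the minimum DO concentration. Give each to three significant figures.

t_c ≈ 1.40 d; D_c ≈ 7.35 mg/L; min DO ≈ 0.654 mg/L

t_c = [1/(k_a−k_1)] ln[(k_a/k_1)(1 − D₀(k_a−k_1)/(k_1 L₀))]
= [1/(1.22−0.334)] ln[(1.22/0.334)(1 − 0.800×0.8860/(0.334×42.9))]
= (1/0.8860) ln[3.653 × 0.9505] = 1.129 × ln(3.472) = 1.129 × 1.245 = 1.405 d.
D_c = (k_1/k_a) L₀ e^(−k_1 t_c) = (0.334/1.22) × 42.9 × e^(−0.334×1.405) = 0.2738 × 42.9 × 0.6255 = 7.346 mg/L.
Minimum DO = C_s − D_c = 8.00 − 7.346 = 0.6539 mg/L.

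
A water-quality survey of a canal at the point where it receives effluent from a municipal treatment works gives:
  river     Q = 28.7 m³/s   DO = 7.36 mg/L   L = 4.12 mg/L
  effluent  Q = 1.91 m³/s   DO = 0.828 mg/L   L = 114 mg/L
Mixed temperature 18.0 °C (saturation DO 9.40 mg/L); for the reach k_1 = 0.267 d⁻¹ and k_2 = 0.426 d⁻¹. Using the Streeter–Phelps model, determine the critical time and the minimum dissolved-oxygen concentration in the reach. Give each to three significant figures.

Mixed DO = (28.7×7.36 + 1.91×0.828)/(28.7+1.91) = 212.8/30.61 = 6.952 mg/L.
Mixed L₀ = (28.7×4.12 + 1.91×114)/(30.61) = 336.0/30.61 = 10.98 mg/L.
Initial deficit D₀ = C_s − DO₀ = 9.40 − 6.952 = 2.448 mg/L.
t_c = (1/0.1590) ln[(0.426/0.267)(1 − 2.448×0.1590/(0.267×10.98))] = 6.289 × ln(1.384) = 2.042 d.
D_c = (0.267/0.426) × 10.98 × e^(−0.267×2.042) = 0.6268 × 10.98 × 0.5797 = 3.988 mg/L.
Minimum DO = 9.40 − 3.988 = 5.412 mg/L.

t_c ≈ 2.04 d; minimum DO ≈ 5.41 mg/L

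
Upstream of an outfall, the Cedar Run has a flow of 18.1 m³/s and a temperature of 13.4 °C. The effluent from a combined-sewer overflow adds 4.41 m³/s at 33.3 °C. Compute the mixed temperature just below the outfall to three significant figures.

Flow-weighted mixing: C = (Q_r C_r + Q_w C_w)/(Q_r + Q_w)
= (18.1×13.4 + 4.41×33.3)/(18.1 + 4.41) = 389.4/22.51 = 17.30 °C.

17.3 °C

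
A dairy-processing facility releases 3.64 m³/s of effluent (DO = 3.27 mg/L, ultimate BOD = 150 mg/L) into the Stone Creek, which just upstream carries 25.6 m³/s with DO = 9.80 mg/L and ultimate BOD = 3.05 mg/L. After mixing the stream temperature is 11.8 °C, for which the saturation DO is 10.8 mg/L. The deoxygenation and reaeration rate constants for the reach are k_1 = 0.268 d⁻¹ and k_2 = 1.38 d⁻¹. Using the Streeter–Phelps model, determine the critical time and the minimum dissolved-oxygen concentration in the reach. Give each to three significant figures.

Mixed DO = (25.6×9.80 + 3.64×3.27)/(25.6+3.64) = 262.8/29.24 = 8.987 mg/L.
Mixed L₀ = (25.6×3.05 + 3.64×150)/(29.24) = 624.1/29.24 = 21.34 mg/L.
Initial deficit D₀ = C_s − DO₀ = 10.8 − 8.987 = 1.813 mg/L.
t_c = (1/1.112) ln[(1.38/0.268)(1 − 1.813×1.112/(0.268×21.34))] = 0.8993 × ln(3.334) = 1.083 d.
D_c = (0.268/1.38) × 21.34 × e^(−0.268×1.083) = 0.1942 × 21.34 × 0.7481 = 3.101 mg/L.
Minimum DO = 10.8 − 3.101 = 7.699 mg/L.

t_c ≈ 1.08 d; minimum DO ≈ 7.70 mg/L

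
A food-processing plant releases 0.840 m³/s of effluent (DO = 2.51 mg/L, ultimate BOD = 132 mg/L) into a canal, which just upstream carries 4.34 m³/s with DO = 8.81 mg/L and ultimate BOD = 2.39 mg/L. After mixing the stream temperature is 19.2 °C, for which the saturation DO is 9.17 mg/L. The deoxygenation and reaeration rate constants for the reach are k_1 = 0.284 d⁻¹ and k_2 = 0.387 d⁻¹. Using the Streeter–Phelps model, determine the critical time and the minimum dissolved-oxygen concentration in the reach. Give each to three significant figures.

t_c ≈ 2.79 d; minimum DO ≈ 1.40 mg/L

Mixed DO = (4.34×8.81 + 0.840×2.51)/(4.34+0.840) = 40.34/5.180 = 7.788 mg/L.
Mixed L₀ = (4.34×2.39 + 0.840×132)/(5.180) = 121.3/5.180 = 23.41 mg/L.
Initial deficit D₀ = C_s − DO₀ = 9.17 − 7.788 = 1.382 mg/L.
t_c = (1/0.1030) ln[(0.387/0.284)(1 − 1.382×0.1030/(0.284×23.41))] = 9.709 × ln(1.334) = 2.794 d.
D_c = (0.284/0.387) × 23.41 × e^(−0.284×2.794) = 0.7339 × 23.41 × 0.4522 = 7.768 mg/L.
Minimum DO = 9.17 − 7.768 = 1.402 mg/L.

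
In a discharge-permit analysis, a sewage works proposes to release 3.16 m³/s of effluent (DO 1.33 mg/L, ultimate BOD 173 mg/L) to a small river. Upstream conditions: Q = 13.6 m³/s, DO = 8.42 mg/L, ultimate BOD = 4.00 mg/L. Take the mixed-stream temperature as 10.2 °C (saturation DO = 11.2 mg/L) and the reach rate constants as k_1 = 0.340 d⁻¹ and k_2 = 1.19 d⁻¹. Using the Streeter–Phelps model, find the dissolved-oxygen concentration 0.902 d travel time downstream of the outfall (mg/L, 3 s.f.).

Mixed DO = (13.6×8.42 + 3.16×1.33)/(13.6+3.16) = 118.7/16.76 = 7.083 mg/L.
Mixed L₀ = (13.6×4.00 + 3.16×173)/(16.76) = 601.1/16.76 = 35.86 mg/L.
Initial deficit D₀ = C_s − DO₀ = 11.2 − 7.083 = 4.117 mg/L.
D(0.902) = [0.340×35.86/(1.19−0.340)](e^(−0.340×0.902) − e^(−1.19×0.902)) + 4.117 e^(−1.19×0.902)
= 14.35 × (0.7359 − 0.3419) + 4.117 × 0.3419 = 7.060 mg/L.
DO = 11.2 − 7.060 = 4.140 mg/L.

DO ≈ 4.14 mg/L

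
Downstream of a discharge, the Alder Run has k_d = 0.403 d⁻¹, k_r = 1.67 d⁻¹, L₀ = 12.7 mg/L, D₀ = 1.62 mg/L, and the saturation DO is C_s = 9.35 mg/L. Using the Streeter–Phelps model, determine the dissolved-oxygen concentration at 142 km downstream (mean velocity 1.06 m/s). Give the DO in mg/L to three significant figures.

DO ≈ 7.37 mg/L

Travel time t = x/v = 142 km / (1.06 m/s) = 142000 m / 1.06 m/s = 134000 s = 1.550 d.
k_d L₀/(k_r−k_d) = 0.403×12.7/(1.67−0.403) = 5.118/1.267 = 4.040 mg/L.
e^(−k_d t) = e^(−0.403×1.550) = 0.5353; e^(−k_r t) = e^(−1.67×1.550) = 0.07507.
D = 4.040 × (0.5353 − 0.07507) + 1.62 × 0.07507 = 1.859 + 0.1216 = 1.981 mg/L.
DO = C_s − D = 9.35 − 1.981 = 7.369 mg/L.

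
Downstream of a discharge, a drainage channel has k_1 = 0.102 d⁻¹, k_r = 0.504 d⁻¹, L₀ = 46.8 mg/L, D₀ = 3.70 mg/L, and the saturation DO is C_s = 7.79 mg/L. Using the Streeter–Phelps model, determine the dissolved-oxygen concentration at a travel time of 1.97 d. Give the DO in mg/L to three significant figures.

k_1 L₀/(k_r−k_1) = 0.102×46.8/(0.504−0.102) = 4.774/0.4020 = 11.87 mg/L.
e^(−k_1 t) = e^(−0.102×1.970) = 0.8180; e^(−k_r t) = e^(−0.504×1.970) = 0.3705.
D = 11.87 × (0.8180 − 0.3705) + 3.70 × 0.3705 = 5.313 + 1.371 = 6.684 mg/L.
DO = C_s − D = 7.79 − 6.684 = 1.106 mg/L.

DO ≈ 1.11 mg/L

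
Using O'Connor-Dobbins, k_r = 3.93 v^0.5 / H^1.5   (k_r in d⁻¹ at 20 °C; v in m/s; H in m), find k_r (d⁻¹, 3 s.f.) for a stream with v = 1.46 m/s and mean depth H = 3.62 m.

k_r ≈ 0.689 d⁻¹

k_r = 3.93 × 1.46^0.5 / 3.62^1.5 = 3.93 × 1.208 / 6.888 = 0.6895 d⁻¹.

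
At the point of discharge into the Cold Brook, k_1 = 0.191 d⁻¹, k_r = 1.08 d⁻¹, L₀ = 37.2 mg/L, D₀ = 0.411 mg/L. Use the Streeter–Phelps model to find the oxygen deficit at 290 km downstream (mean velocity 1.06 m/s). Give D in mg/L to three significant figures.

D ≈ 4.12 mg/L

Travel time t = x/v = 290 km / (1.06 m/s) = 290000 m / 1.06 m/s = 273600 s = 3.166 d.
k_1 L₀/(k_r−k_1) = 0.191×37.2/(1.08−0.191) = 7.105/0.8890 = 7.992 mg/L.
e^(−k_1 t) = e^(−0.191×3.166) = 0.5462; e^(−k_r t) = e^(−1.08×3.166) = 0.03272.
D = 7.992 × (0.5462 − 0.03272) + 0.411 × 0.03272 = 4.104 + 0.01345 = 4.117 mg/L.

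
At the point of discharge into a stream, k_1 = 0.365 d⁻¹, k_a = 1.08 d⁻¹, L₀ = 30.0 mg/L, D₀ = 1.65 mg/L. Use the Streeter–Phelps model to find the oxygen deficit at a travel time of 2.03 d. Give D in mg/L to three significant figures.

D ≈ 5.77 mg/L

k_1 L₀/(k_a−k_1) = 0.365×30.0/(1.08−0.365) = 10.95/0.7150 = 15.31 mg/L.
e^(−k_1 t) = e^(−0.365×2.030) = 0.4767; e^(−k_a t) = e^(−1.08×2.030) = 0.1116.
D = 15.31 × (0.4767 − 0.1116) + 1.65 × 0.1116 = 5.590 + 0.1842 = 5.774 mg/L.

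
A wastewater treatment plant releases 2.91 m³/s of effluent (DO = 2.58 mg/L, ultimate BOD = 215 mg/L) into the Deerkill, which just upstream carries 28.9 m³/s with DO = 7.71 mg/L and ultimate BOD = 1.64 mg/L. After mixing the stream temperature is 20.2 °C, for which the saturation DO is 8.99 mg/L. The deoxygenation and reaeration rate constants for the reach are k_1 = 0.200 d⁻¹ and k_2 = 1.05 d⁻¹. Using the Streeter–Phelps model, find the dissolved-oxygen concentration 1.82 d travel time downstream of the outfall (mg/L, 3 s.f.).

DO ≈ 6.01 mg/L

Mixed DO = (28.9×7.71 + 2.91×2.58)/(28.9+2.91) = 230.3/31.81 = 7.241 mg/L.
Mixed L₀ = (28.9×1.64 + 2.91×215)/(31.81) = 673.0/31.81 = 21.16 mg/L.
Initial deficit D₀ = C_s − DO₀ = 8.99 − 7.241 = 1.749 mg/L.
D(1.82) = [0.200×21.16/(1.05−0.200)](e^(−0.200×1.82) − e^(−1.05×1.82)) + 1.749 e^(−1.05×1.82)
= 4.978 × (0.6949 − 0.1479) + 1.749 × 0.1479 = 2.982 mg/L.
DO = 8.99 − 2.982 = 6.008 mg/L.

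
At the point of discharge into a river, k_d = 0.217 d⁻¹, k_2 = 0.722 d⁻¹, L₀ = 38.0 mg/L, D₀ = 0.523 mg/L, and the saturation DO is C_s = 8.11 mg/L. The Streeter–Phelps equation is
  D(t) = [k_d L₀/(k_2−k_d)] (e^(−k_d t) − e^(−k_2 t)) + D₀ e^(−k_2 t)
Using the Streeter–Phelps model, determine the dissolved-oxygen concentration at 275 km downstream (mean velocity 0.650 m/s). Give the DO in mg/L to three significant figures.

DO ≈ 2.93 mg/L

Travel time t = x/v = 275 km / (0.650 m/s) = 275000 m / 0.650 m/s = 423100 s = 4.897 d.
k_d L₀/(k_2−k_d) = 0.217×38.0/(0.722−0.217) = 8.246/0.5050 = 16.33 mg/L.
e^(−k_d t) = e^(−0.217×4.897) = 0.3456; e^(−k_2 t) = e^(−0.722×4.897) = 0.02915.
D = 16.33 × (0.3456 − 0.02915) + 0.523 × 0.02915 = 5.167 + 0.01524 = 5.182 mg/L.
DO = C_s − D = 8.11 − 5.182 = 2.928 mg/L.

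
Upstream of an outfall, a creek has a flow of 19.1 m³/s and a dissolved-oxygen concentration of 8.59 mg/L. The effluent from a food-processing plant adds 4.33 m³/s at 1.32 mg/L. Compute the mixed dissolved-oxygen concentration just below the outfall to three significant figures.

7.25 mg/L

Flow-weighted mixing: C = (Q_r C_r + Q_w C_w)/(Q_r + Q_w)
= (19.1×8.59 + 4.33×1.32)/(19.1 + 4.33) = 169.8/23.43 = 7.246 mg/L.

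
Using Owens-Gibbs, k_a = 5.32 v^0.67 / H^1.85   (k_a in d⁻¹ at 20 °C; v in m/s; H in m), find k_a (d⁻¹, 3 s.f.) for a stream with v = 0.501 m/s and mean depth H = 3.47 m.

k_a = 5.32 × 0.501^0.67 / 3.47^1.85 = 5.32 × 0.6293 / 9.991 = 0.3351 d⁻¹.

k_a ≈ 0.335 d⁻¹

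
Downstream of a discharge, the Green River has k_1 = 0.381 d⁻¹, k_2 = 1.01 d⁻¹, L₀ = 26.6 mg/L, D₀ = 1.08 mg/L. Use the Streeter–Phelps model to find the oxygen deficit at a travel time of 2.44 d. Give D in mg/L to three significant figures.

k_1 L₀/(k_2−k_1) = 0.381×26.6/(1.01−0.381) = 10.13/0.6290 = 16.11 mg/L.
e^(−k_1 t) = e^(−0.381×2.440) = 0.3947; e^(−k_2 t) = e^(−1.01×2.440) = 0.08506.
D = 16.11 × (0.3947 − 0.08506) + 1.08 × 0.08506 = 4.989 + 0.09186 = 5.081 mg/L.

D ≈ 5.08 mg/L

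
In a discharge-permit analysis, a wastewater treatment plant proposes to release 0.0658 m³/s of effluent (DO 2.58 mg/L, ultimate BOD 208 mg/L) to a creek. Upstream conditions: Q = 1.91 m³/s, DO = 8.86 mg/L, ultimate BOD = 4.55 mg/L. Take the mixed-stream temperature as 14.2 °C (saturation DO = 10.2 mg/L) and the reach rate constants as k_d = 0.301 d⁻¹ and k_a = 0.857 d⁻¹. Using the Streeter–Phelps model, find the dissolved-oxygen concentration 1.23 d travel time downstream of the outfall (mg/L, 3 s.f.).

Mixed DO = (1.91×8.86 + 0.0658×2.58)/(1.91+0.0658) = 17.09/1.976 = 8.651 mg/L.
Mixed L₀ = (1.91×4.55 + 0.0658×208)/(1.976) = 22.38/1.976 = 11.33 mg/L.
Initial deficit D₀ = C_s − DO₀ = 10.2 − 8.651 = 1.549 mg/L.
D(1.23) = [0.301×11.33/(0.857−0.301)](e^(−0.301×1.23) − e^(−0.857×1.23)) + 1.549 e^(−0.857×1.23)
= 6.131 × (0.6906 − 0.3485) + 1.549 × 0.3485 = 2.637 mg/L.
DO = 10.2 − 2.637 = 7.563 mg/L.

DO ≈ 7.56 mg/L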